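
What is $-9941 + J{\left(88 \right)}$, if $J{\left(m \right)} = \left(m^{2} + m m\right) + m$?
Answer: $5635$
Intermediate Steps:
$J{\left(m \right)} = m + 2 m^{2}$ ($J{\left(m \right)} = \left(m^{2} + m^{2}\right) + m = 2 m^{2} + m = m + 2 m^{2}$)
$-9941 + J{\left(88 \right)} = -9941 + 88 \left(1 + 2 \cdot 88\right) = -9941 + 88 \left(1 + 176\right) = -9941 + 88 \cdot 177 = -9941 + 15576 = 5635$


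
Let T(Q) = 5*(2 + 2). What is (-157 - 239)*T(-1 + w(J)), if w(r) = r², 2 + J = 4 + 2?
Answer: -7920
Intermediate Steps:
J = 4 (J = -2 + (4 + 2) = -2 + 6 = 4)
T(Q) = 20 (T(Q) = 5*4 = 20)
(-157 - 239)*T(-1 + w(J)) = (-157 - 239)*20 = -396*20 = -7920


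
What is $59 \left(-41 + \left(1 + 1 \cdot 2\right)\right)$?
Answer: $-2242$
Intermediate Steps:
$59 \left(-41 + \left(1 + 1 \cdot 2\right)\right) = 59 \left(-41 + \left(1 + 2\right)\right) = 59 \left(-41 + 3\right) = 59 \left(-38\right) = -2242$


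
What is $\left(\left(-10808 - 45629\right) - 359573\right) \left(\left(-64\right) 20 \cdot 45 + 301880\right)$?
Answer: $-101622922800$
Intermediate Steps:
$\left(\left(-10808 - 45629\right) - 359573\right) \left(\left(-64\right) 20 \cdot 45 + 301880\right) = \left(\left(-10808 - 45629\right) - 359573\right) \left(\left(-1280\right) 45 + 301880\right) = \left(-56437 - 359573\right) \left(-57600 + 301880\right) = \left(-416010\right) 244280 = -101622922800$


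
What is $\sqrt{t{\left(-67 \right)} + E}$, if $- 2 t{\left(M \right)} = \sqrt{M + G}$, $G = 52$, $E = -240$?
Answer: $\frac{\sqrt{-960 - 2 i \sqrt{15}}}{2} \approx 0.062499 - 15.492 i$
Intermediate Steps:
$t{\left(M \right)} = - \frac{\sqrt{52 + M}}{2}$ ($t{\left(M \right)} = - \frac{\sqrt{M + 52}}{2} = - \frac{\sqrt{52 + M}}{2}$)
$\sqrt{t{\left(-67 \right)} + E} = \sqrt{- \frac{\sqrt{52 - 67}}{2} - 240} = \sqrt{- \frac{\sqrt{-15}}{2} - 240} = \sqrt{- \frac{i \sqrt{15}}{2} - 240} = \sqrt{-240 - \frac{i \sqrt{15}}{2}}$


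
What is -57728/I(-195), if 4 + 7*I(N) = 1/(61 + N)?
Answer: 54148864/537 ≈ 1.0084e+5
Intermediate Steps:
I(N) = -4/7 + 1/(7*(61 + N))
-57728/I(-195) = -57728*7*(61 - 195)/(-243 - 4*(-195)) = -57728*(-938/(-243 + 780)) = -57728/((⅐)*(-1/134)*537) = -57728/(-537/938) = -57728*(-938/537) = 54148864/537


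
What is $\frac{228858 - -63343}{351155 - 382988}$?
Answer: $- \frac{292201}{31833} \approx -9.1792$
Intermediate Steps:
$\frac{228858 - -63343}{351155 - 382988} = \frac{228858 + \left(-79880 + 143223\right)}{-31833} = \left(228858 + 63343\right) \left(- \frac{1}{31833}\right) = 292201 \left(- \frac{1}{31833}\right) = - \frac{292201}{31833}$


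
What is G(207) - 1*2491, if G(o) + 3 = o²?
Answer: 40355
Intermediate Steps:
G(o) = -3 + o²
G(207) - 1*2491 = (-3 + 207²) - 1*2491 = (-3 + 42849) - 2491 = 42846 - 2491 = 40355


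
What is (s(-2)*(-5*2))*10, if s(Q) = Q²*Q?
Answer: 800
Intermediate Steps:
s(Q) = Q³
(s(-2)*(-5*2))*10 = ((-2)³*(-5*2))*10 = -8*(-10)*10 = 80*10 = 800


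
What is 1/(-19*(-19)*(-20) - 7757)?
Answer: -1/14977 ≈ -6.6769e-5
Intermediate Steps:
1/(-19*(-19)*(-20) - 7757) = 1/(361*(-20) - 7757) = 1/(-7220 - 7757) = 1/(-14977) = -1/14977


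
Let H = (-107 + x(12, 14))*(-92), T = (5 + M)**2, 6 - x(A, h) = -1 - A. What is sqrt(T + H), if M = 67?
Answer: 4*sqrt(830) ≈ 115.24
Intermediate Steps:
x(A, h) = 7 + A (x(A, h) = 6 - (-1 - A) = 6 + (1 + A) = 7 + A)
T = 5184 (T = (5 + 67)**2 = 72**2 = 5184)
H = 8096 (H = (-107 + (7 + 12))*(-92) = (-107 + 19)*(-92) = -88*(-92) = 8096)
sqrt(T + H) = sqrt(5184 + 8096) = sqrt(13280) = 4*sqrt(830)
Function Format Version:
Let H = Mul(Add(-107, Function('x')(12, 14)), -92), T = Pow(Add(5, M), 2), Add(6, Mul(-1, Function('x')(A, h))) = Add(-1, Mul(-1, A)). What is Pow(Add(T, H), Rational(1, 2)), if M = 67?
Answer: Mul(4, Pow(830, Rational(1, 2))) ≈ 115.24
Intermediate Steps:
Function('x')(A, h) = Add(7, A) (Function('x')(A, h) = Add(6, Mul(-1, Add(-1, Mul(-1, A)))) = Add(6, Add(1, A)) = Add(7, A))
T = 5184 (T = Pow(Add(5, 67), 2) = Pow(72, 2) = 5184)
H = 8096 (H = Mul(Add(-107, Add(7, 12)), -92) = Mul(Add(-107, 19), -92) = Mul(-88, -92) = 8096)
Pow(Add(T, H), Rational(1, 2)) = Pow(Add(5184, 8096), Rational(1, 2)) = Pow(13280, Rational(1, 2)) = Mul(4, Pow(830, Rational(1, 2)))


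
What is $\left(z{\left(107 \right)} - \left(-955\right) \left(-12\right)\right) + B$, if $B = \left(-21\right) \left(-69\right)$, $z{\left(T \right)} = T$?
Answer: $-9904$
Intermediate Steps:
$B = 1449$
$\left(z{\left(107 \right)} - \left(-955\right) \left(-12\right)\right) + B = \left(107 - \left(-955\right) \left(-12\right)\right) + 1449 = \left(107 - 11460\right) + 1449 = -11353 + 1449 = -9904$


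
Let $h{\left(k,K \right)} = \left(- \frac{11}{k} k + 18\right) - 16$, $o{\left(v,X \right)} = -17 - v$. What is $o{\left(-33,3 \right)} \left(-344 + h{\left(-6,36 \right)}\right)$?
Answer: $-5648$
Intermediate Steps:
$h{\left(k,K \right)} = -9$ ($h{\left(k,K \right)} = \left(-11 + 18\right) - 16 = 7 - 16 = -9$)
$o{\left(-33,3 \right)} \left(-344 + h{\left(-6,36 \right)}\right) = \left(-17 - -33\right) \left(-344 - 9\right) = \left(-17 + 33\right) \left(-353\right) = 16 \left(-353\right) = -5648$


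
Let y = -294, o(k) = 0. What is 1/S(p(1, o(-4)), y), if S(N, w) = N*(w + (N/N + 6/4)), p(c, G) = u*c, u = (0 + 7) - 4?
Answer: -2/1749 ≈ -0.0011435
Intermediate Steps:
u = 3 (u = 7 - 4 = 3)
p(c, G) = 3*c
S(N, w) = N*(5/2 + w) (S(N, w) = N*(w + (1 + 6*(¼))) = N*(w + (1 + 3/2)) = N*(w + 5/2) = N*(5/2 + w))
1/S(p(1, o(-4)), y) = 1/((3*1)*(5 + 2*(-294))/2) = 1/((½)*3*(5 - 588)) = 1/((½)*3*(-583)) = 1/(-1749/2) = -2/1749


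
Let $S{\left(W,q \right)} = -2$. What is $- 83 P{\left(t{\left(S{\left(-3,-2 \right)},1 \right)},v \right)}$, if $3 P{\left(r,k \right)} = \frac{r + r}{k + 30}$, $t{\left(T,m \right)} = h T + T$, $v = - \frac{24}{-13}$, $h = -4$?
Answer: $- \frac{2158}{207} \approx -10.425$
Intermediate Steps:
$v = \frac{24}{13}$ ($v = \left(-24\right) \left(- \frac{1}{13}\right) = \frac{24}{13} \approx 1.8462$)
$t{\left(T,m \right)} = - 3 T$ ($t{\left(T,m \right)} = - 4 T + T = - 3 T$)
$P{\left(r,k \right)} = \frac{2 r}{3 \left(30 + k\right)}$ ($P{\left(r,k \right)} = \frac{\left(r + r\right) \frac{1}{k + 30}}{3} = \frac{2 r \frac{1}{30 + k}}{3} = \frac{2 r}{3 \left(30 + k\right)}$)
$- 83 P{\left(t{\left(S{\left(-3,-2 \right)},1 \right)},v \right)} = - 83 \frac{2 \left(\left(-3\right) \left(-2\right)\right)}{3 \left(30 + \frac{24}{13}\right)} = - 83 \cdot \frac{2}{3} \cdot 6 \frac{1}{\frac{414}{13}} = - 83 \cdot \frac{2}{3} \cdot 6 \cdot \frac{13}{414} = \left(-83\right) \frac{26}{207} = - \frac{2158}{207}$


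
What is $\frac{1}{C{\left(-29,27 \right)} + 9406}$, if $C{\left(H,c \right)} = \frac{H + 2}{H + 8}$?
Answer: $\frac{7}{65851} \approx 0.0001063$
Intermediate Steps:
$C{\left(H,c \right)} = \frac{2 + H}{8 + H}$
$\frac{1}{C{\left(-29,27 \right)} + 9406} = \frac{1}{\frac{2 - 29}{8 - 29} + 9406} = \frac{1}{\frac{1}{-21} \left(-27\right) + 9406} = \frac{1}{\left(- \frac{1}{21}\right) \left(-27\right) + 9406} = \frac{1}{\frac{9}{7} + 9406} = \frac{1}{\frac{65851}{7}} = \frac{7}{65851}$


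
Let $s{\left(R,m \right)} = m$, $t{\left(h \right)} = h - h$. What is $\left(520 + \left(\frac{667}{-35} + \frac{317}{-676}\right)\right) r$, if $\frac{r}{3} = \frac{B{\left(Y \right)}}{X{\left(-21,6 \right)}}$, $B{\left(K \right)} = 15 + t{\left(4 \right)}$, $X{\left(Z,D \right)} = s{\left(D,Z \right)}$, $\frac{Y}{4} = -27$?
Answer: $- \frac{35523639}{33124} \approx -1072.4$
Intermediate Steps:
$Y = -108$ ($Y = 4 \left(-27\right) = -108$)
$t{\left(h \right)} = 0$
$X{\left(Z,D \right)} = Z$
$B{\left(K \right)} = 15$ ($B{\left(K \right)} = 15 + 0 = 15$)
$r = - \frac{15}{7}$ ($r = 3 \frac{15}{-21} = 3 \cdot 15 \left(- \frac{1}{21}\right) = 3 \left(- \frac{5}{7}\right) = - \frac{15}{7} \approx -2.1429$)
$\left(520 + \left(\frac{667}{-35} + \frac{317}{-676}\right)\right) r = \left(520 + \left(\frac{667}{-35} + \frac{317}{-676}\right)\right) \left(- \frac{15}{7}\right) = \left(520 + \left(667 \left(- \frac{1}{35}\right) + 317 \left(- \frac{1}{676}\right)\right)\right) \left(- \frac{15}{7}\right) = \left(520 - \frac{461987}{23660}\right) \left(- \frac{15}{7}\right) = \frac{11841213}{23660} \left(- \frac{15}{7}\right) = - \frac{35523639}{33124}$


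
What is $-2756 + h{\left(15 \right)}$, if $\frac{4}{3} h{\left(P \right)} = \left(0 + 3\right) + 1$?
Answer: $-2753$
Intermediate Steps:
$h{\left(P \right)} = 3$ ($h{\left(P \right)} = \frac{3 \left(\left(0 + 3\right) + 1\right)}{4} = \frac{3 \left(3 + 1\right)}{4} = \frac{3}{4} \cdot 4 = 3$)
$-2756 + h{\left(15 \right)} = -2756 + 3 = -2753$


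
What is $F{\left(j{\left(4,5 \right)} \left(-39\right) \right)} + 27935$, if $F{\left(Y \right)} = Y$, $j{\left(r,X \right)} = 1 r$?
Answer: $27779$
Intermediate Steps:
$j{\left(r,X \right)} = r$
$F{\left(j{\left(4,5 \right)} \left(-39\right) \right)} + 27935 = 4 \left(-39\right) + 27935 = -156 + 27935 = 27779$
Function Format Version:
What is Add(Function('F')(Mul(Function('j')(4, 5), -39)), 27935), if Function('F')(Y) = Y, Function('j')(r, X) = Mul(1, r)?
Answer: 27779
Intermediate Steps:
Function('j')(r, X) = r
Add(Function('F')(Mul(Function('j')(4, 5), -39)), 27935) = Add(Mul(4, -39), 27935) = Add(-156, 27935) = 27779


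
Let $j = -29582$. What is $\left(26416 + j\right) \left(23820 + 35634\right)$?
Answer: $-188231364$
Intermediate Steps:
$\left(26416 + j\right) \left(23820 + 35634\right) = \left(26416 - 29582\right) \left(23820 + 35634\right) = \left(-3166\right) 59454 = -188231364$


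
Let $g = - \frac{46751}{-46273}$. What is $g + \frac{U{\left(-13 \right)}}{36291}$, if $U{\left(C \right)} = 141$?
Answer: $\frac{567721678}{559764481} \approx 1.0142$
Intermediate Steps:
$g = \frac{46751}{46273}$ ($g = \left(-46751\right) \left(- \frac{1}{46273}\right) = \frac{46751}{46273} \approx 1.0103$)
$g + \frac{U{\left(-13 \right)}}{36291} = \frac{46751}{46273} + \frac{141}{36291} = \frac{46751}{46273} + 141 \cdot \frac{1}{36291} = \frac{46751}{46273} + \frac{47}{12097} = \frac{567721678}{559764481}$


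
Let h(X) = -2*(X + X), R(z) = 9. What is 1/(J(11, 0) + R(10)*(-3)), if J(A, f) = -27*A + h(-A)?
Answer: -1/280 ≈ -0.0035714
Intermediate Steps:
h(X) = -4*X
J(A, f) = -23*A (J(A, f) = -27*A - (-4)*A = -27*A + 4*A = -23*A)
1/(J(11, 0) + R(10)*(-3)) = 1/(-23*11 + 9*(-3)) = 1/(-253 - 27) = 1/(-280) = -1/280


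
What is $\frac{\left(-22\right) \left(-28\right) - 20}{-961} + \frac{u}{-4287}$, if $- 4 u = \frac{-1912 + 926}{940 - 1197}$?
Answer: $- \frac{1312822955}{2117580798} \approx -0.61996$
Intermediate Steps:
$u = - \frac{493}{514}$ ($u = - \frac{\left(-1912 + 926\right) \frac{1}{940 - 1197}}{4} = - \frac{\left(-986\right) \frac{1}{-257}}{4} = - \frac{\left(-986\right) \left(- \frac{1}{257}\right)}{4} = \left(- \frac{1}{4}\right) \frac{986}{257} = - \frac{493}{514} \approx -0.95914$)
$\frac{\left(-22\right) \left(-28\right) - 20}{-961} + \frac{u}{-4287} = \frac{\left(-22\right) \left(-28\right) - 20}{-961} - \frac{493}{514 \left(-4287\right)} = \left(616 - 20\right) \left(- \frac{1}{961}\right) - - \frac{493}{2203518} = 596 \left(- \frac{1}{961}\right) + \frac{493}{2203518} = - \frac{596}{961} + \frac{493}{2203518} = - \frac{1312822955}{2117580798}$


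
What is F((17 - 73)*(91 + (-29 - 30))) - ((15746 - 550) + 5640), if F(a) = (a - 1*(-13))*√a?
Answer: -20836 - 28464*I*√7 ≈ -20836.0 - 75309.0*I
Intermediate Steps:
F(a) = √a*(13 + a) (F(a) = (a + 13)*√a = (13 + a)*√a = √a*(13 + a))
F((17 - 73)*(91 + (-29 - 30))) - ((15746 - 550) + 5640) = √((17 - 73)*(91 + (-29 - 30)))*(13 + (17 - 73)*(91 + (-29 - 30))) - ((15746 - 550) + 5640) = √(-56*(91 - 59))*(13 - 56*(91 - 59)) - (15196 + 5640) = √(-56*32)*(13 - 56*32) - 1*20836 = √(-1792)*(13 - 1792) - 20836 = (16*I*√7)*(-1779) - 20836 = -28464*I*√7 - 20836 = -20836 - 28464*I*√7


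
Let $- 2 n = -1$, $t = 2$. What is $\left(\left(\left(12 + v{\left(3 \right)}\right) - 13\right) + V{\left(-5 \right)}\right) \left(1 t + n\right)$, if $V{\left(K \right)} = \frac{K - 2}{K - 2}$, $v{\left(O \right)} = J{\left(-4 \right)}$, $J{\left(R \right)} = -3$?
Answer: $- \frac{15}{2} \approx -7.5$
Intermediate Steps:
$v{\left(O \right)} = -3$
$V{\left(K \right)} = 1$ ($V{\left(K \right)} = \frac{-2 + K}{-2 + K} = 1$)
$n = \frac{1}{2}$ ($n = \left(- \frac{1}{2}\right) \left(-1\right) = \frac{1}{2} \approx 0.5$)
$\left(\left(\left(12 + v{\left(3 \right)}\right) - 13\right) + V{\left(-5 \right)}\right) \left(1 t + n\right) = \left(\left(\left(12 - 3\right) - 13\right) + 1\right) \left(1 \cdot 2 + \frac{1}{2}\right) = \left(\left(9 - 13\right) + 1\right) \left(2 + \frac{1}{2}\right) = \left(-4 + 1\right) \frac{5}{2} = \left(-3\right) \frac{5}{2} = - \frac{15}{2}$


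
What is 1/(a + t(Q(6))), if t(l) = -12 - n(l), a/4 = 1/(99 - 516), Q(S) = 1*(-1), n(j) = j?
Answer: -417/4591 ≈ -0.090830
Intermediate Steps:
Q(S) = -1
a = -4/417 (a = 4/(99 - 516) = 4/(-417) = 4*(-1/417) = -4/417 ≈ -0.0095923)
t(l) = -12 - l
1/(a + t(Q(6))) = 1/(-4/417 + (-12 - 1*(-1))) = 1/(-4/417 + (-12 + 1)) = 1/(-4/417 - 11) = 1/(-4591/417) = -417/4591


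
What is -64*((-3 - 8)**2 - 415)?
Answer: 18816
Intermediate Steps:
-64*((-3 - 8)**2 - 415) = -64*((-11)**2 - 415) = -64*(121 - 415) = -64*(-294) = 18816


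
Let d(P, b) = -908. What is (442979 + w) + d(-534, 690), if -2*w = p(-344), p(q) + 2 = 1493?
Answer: 882651/2 ≈ 4.4133e+5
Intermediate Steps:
p(q) = 1491 (p(q) = -2 + 1493 = 1491)
w = -1491/2 (w = -½*1491 = -1491/2 ≈ -745.50)
(442979 + w) + d(-534, 690) = (442979 - 1491/2) - 908 = 884467/2 - 908 = 882651/2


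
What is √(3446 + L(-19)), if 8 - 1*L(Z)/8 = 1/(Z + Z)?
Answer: √1267186/19 ≈ 59.247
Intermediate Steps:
L(Z) = 64 - 4/Z (L(Z) = 64 - 8/(Z + Z) = 64 - 8*1/(2*Z) = 64 - 4/Z)
√(3446 + L(-19)) = √(3446 + (64 - 4/(-19))) = √(3446 + (64 - 4*(-1/19))) = √(3446 + (64 + 4/19)) = √(3446 + 1220/19) = √(66694/19) = √1267186/19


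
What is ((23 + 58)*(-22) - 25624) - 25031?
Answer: -52437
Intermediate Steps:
((23 + 58)*(-22) - 25624) - 25031 = (81*(-22) - 25624) - 25031 = (-1782 - 25624) - 25031 = -27406 - 25031 = -52437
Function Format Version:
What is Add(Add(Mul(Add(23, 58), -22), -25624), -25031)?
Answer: -52437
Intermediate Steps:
Add(Add(Mul(Add(23, 58), -22), -25624), -25031) = Add(Add(Mul(81, -22), -25624), -25031) = Add(Add(-1782, -25624), -25031) = Add(-27406, -25031) = -52437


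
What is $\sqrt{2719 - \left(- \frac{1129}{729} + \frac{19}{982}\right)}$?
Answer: $\frac{\sqrt{1912510901038}}{26514} \approx 52.159$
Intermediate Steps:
$\sqrt{2719 - \left(- \frac{1129}{729} + \frac{19}{982}\right)} = \sqrt{2719 - - \frac{1094827}{715878}} = \sqrt{2719 + \left(\frac{1129}{729} - \frac{19}{982}\right)} = \sqrt{2719 + \frac{1094827}{715878}} = \sqrt{\frac{1947567109}{715878}} = \frac{\sqrt{1912510901038}}{26514}$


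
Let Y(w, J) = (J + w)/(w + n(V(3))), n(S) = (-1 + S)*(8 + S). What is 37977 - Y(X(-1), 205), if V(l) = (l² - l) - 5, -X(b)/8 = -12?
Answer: 3645491/96 ≈ 37974.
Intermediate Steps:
X(b) = 96 (X(b) = -8*(-12) = 96)
V(l) = -5 + l² - l
Y(w, J) = (J + w)/w (Y(w, J) = (J + w)/(w + (-8 + (-5 + 3² - 1*3)² + 7*(-5 + 3² - 1*3))) = (J + w)/(w + (-8 + (-5 + 9 - 3)² + 7*(-5 + 9 - 3))) = (J + w)/(w + (-8 + 1² + 7*1)) = (J + w)/(w + (-8 + 1 + 7)) = (J + w)/(w + 0) = (J + w)/w)
37977 - Y(X(-1), 205) = 37977 - (205 + 96)/96 = 37977 - 301/96 = 3645491/96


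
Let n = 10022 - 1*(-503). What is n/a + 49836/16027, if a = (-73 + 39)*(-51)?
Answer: 255099799/27790818 ≈ 9.1793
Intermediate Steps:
n = 10525 (n = 10022 + 503 = 10525)
a = 1734 (a = -34*(-51) = 1734)
n/a + 49836/16027 = 10525/1734 + 49836/16027 = 255099799/27790818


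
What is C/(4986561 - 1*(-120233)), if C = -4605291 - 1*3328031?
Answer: -3966661/2553397 ≈ -1.5535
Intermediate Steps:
C = -7933322 (C = -4605291 - 3328031 = -7933322)
C/(4986561 - 1*(-120233)) = -7933322/(4986561 - 1*(-120233)) = -7933322/(4986561 + 120233) = -7933322/5106794 = -7933322*1/5106794 = -3966661/2553397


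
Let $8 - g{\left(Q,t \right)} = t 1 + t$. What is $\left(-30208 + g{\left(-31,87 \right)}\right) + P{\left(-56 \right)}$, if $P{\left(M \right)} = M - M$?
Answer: $-30374$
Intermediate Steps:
$g{\left(Q,t \right)} = 8 - 2 t$ ($g{\left(Q,t \right)} = 8 - \left(t 1 + t\right) = 8 - \left(t + t\right) = 8 - 2 t$)
$P{\left(M \right)} = 0$
$\left(-30208 + g{\left(-31,87 \right)}\right) + P{\left(-56 \right)} = \left(-30208 + \left(8 - 174\right)\right) + 0 = \left(-30208 - 166\right) + 0 = -30374 + 0 = -30374$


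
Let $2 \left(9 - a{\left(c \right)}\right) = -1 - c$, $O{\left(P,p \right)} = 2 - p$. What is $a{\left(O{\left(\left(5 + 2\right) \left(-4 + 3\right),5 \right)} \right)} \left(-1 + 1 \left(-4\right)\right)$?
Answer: $-40$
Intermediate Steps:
$a{\left(c \right)} = \frac{19}{2} + \frac{c}{2}$ ($a{\left(c \right)} = 9 - \frac{-1 - c}{2} = 9 + \left(\frac{1}{2} + \frac{c}{2}\right) = \frac{19}{2} + \frac{c}{2}$)
$a{\left(O{\left(\left(5 + 2\right) \left(-4 + 3\right),5 \right)} \right)} \left(-1 + 1 \left(-4\right)\right) = \left(\frac{19}{2} + \frac{2 - 5}{2}\right) \left(-1 + 1 \left(-4\right)\right) = \left(\frac{19}{2} + \frac{2 - 5}{2}\right) \left(-1 - 4\right) = \left(\frac{19}{2} + \frac{1}{2} \left(-3\right)\right) \left(-5\right) = \left(\frac{19}{2} - \frac{3}{2}\right) \left(-5\right) = 8 \left(-5\right) = -40$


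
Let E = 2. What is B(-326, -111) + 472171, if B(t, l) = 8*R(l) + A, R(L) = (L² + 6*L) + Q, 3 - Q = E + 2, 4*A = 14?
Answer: 1130813/2 ≈ 5.6541e+5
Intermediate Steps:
A = 7/2 (A = (¼)*14 = 7/2 ≈ 3.5000)
Q = -1 (Q = 3 - (2 + 2) = 3 - 1*4 = 3 - 4 = -1)
R(L) = -1 + L² + 6*L (R(L) = (L² + 6*L) - 1 = -1 + L² + 6*L)
B(t, l) = -9/2 + 8*l² + 48*l (B(t, l) = 8*(-1 + l² + 6*l) + 7/2 = (-8 + 8*l² + 48*l) + 7/2 = -9/2 + 8*l² + 48*l)
B(-326, -111) + 472171 = (-9/2 + 8*(-111)² + 48*(-111)) + 472171 = (-9/2 + 8*12321 - 5328) + 472171 = (-9/2 + 98568 - 5328) + 472171 = 186471/2 + 472171 = 1130813/2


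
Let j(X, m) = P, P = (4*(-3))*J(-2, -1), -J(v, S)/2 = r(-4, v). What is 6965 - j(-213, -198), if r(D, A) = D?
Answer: 7061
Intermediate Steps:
J(v, S) = 8 (J(v, S) = -2*(-4) = 8)
P = -96 (P = (4*(-3))*8 = -12*8 = -96)
j(X, m) = -96
6965 - j(-213, -198) = 6965 - 1*(-96) = 6965 + 96 = 7061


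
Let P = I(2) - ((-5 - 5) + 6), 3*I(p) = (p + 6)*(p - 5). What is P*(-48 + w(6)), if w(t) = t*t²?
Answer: -672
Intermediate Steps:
w(t) = t³
I(p) = (-5 + p)*(6 + p)/3 (I(p) = ((p + 6)*(p - 5))/3 = ((6 + p)*(-5 + p))/3 = ((-5 + p)*(6 + p))/3 = (-5 + p)*(6 + p)/3)
P = -4 (P = (-10 + (⅓)*2 + (⅓)*2²) - ((-5 - 5) + 6) = (-10 + ⅔ + (⅓)*4) - (-10 + 6) = (-10 + ⅔ + 4/3) - 1*(-4) = -8 + 4 = -4)
P*(-48 + w(6)) = -4*(-48 + 6³) = -4*(-48 + 216) = -4*168 = -672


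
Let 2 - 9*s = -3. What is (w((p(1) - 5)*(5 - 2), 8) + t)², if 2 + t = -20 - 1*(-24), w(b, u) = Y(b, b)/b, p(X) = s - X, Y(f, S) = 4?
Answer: 7396/2401 ≈ 3.0804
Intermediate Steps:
s = 5/9 (s = 2/9 - ⅑*(-3) = 2/9 + ⅓ = 5/9 ≈ 0.55556)
p(X) = 5/9 - X
w(b, u) = 4/b
t = 2 (t = -2 + (-20 - 1*(-24)) = -2 + (-20 + 24) = -2 + 4 = 2)
(w((p(1) - 5)*(5 - 2), 8) + t)² = (4/((((5/9 - 1*1) - 5)*(5 - 2))) + 2)² = (4/((((5/9 - 1) - 5)*3)) + 2)² = (4/(((-4/9 - 5)*3)) + 2)² = (4/((-49/9*3)) + 2)² = (4/(-49/3) + 2)² = (4*(-3/49) + 2)² = (-12/49 + 2)² = (86/49)² = 7396/2401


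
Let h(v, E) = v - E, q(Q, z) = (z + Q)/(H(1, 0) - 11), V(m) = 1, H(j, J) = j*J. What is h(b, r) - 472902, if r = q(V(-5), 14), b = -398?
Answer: -5206285/11 ≈ -4.7330e+5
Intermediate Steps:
H(j, J) = J*j
q(Q, z) = -Q/11 - z/11 (q(Q, z) = (z + Q)/(0*1 - 11) = (Q + z)/(0 - 11) = (Q + z)/(-11) = (Q + z)*(-1/11) = -Q/11 - z/11)
r = -15/11 (r = -1/11*1 - 1/11*14 = -1/11 - 14/11 = -15/11 ≈ -1.3636)
h(b, r) - 472902 = (-398 - 1*(-15/11)) - 472902 = (-398 + 15/11) - 472902 = -4363/11 - 472902 = -5206285/11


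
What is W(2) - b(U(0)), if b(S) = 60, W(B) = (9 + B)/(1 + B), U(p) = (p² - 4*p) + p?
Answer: -169/3 ≈ -56.333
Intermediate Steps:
U(p) = p² - 3*p
W(B) = (9 + B)/(1 + B)
W(2) - b(U(0)) = (9 + 2)/(1 + 2) - 1*60 = 11/3 - 60 = -169/3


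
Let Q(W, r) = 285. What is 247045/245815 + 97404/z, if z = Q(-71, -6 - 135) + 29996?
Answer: 6284826781/1488704803 ≈ 4.2217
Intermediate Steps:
z = 30281 (z = 285 + 29996 = 30281)
247045/245815 + 97404/z = 247045/245815 + 97404/30281 = 247045*(1/245815) + 97404*(1/30281) = 49409/49163 + 97404/30281 = 6284826781/1488704803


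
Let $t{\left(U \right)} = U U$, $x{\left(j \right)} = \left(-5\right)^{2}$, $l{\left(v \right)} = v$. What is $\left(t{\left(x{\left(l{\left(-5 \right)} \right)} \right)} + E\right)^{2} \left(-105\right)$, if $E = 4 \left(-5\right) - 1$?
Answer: $-38305680$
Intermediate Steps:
$x{\left(j \right)} = 25$
$E = -21$ ($E = -20 - 1 = -21$)
$t{\left(U \right)} = U^{2}$
$\left(t{\left(x{\left(l{\left(-5 \right)} \right)} \right)} + E\right)^{2} \left(-105\right) = \left(25^{2} - 21\right)^{2} \left(-105\right) = \left(625 - 21\right)^{2} \left(-105\right) = 604^{2} \left(-105\right) = 364816 \left(-105\right) = -38305680$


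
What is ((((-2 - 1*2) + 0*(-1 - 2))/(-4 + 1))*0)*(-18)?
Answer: 0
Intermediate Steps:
((((-2 - 1*2) + 0*(-1 - 2))/(-4 + 1))*0)*(-18) = ((((-2 - 2) + 0*(-3))/(-3))*0)*(-18) = (((-4 + 0)*(-1/3))*0)*(-18) = (-4*(-1/3)*0)*(-18) = ((4/3)*0)*(-18) = 0*(-18) = 0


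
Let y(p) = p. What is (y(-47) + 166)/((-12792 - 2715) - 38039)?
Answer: -119/53546 ≈ -0.0022224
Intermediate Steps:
(y(-47) + 166)/((-12792 - 2715) - 38039) = (-47 + 166)/((-12792 - 2715) - 38039) = 119/(-15507 - 38039) = 119/(-53546) = 119*(-1/53546) = -119/53546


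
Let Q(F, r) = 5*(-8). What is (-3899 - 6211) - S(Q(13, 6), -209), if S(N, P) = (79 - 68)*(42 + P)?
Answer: -8273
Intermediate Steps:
Q(F, r) = -40
S(N, P) = 462 + 11*P (S(N, P) = 11*(42 + P) = 462 + 11*P)
(-3899 - 6211) - S(Q(13, 6), -209) = (-3899 - 6211) - (462 + 11*(-209)) = -10110 - (462 - 2299) = -10110 - 1*(-1837) = -10110 + 1837 = -8273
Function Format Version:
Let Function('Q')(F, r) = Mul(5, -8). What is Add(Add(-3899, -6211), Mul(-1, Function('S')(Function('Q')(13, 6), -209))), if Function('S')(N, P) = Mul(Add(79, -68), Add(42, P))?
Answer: -8273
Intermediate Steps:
Function('Q')(F, r) = -40
Function('S')(N, P) = Add(462, Mul(11, P)) (Function('S')(N, P) = Mul(11, Add(42, P)) = Add(462, Mul(11, P)))
Add(Add(-3899, -6211), Mul(-1, Function('S')(Function('Q')(13, 6), -209))) = Add(Add(-3899, -6211), Mul(-1, Add(462, Mul(11, -209)))) = Add(-10110, Mul(-1, Add(462, -2299))) = Add(-10110, Mul(-1, -1837)) = Add(-10110, 1837) = -8273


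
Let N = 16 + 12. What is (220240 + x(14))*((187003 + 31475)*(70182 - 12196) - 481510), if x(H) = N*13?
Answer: 2794652018573992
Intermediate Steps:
N = 28
x(H) = 364 (x(H) = 28*13 = 364)
(220240 + x(14))*((187003 + 31475)*(70182 - 12196) - 481510) = (220240 + 364)*((187003 + 31475)*(70182 - 12196) - 481510) = 220604*(218478*57986 - 481510) = 220604*(12668665308 - 481510) = 220604*12668183798 = 2794652018573992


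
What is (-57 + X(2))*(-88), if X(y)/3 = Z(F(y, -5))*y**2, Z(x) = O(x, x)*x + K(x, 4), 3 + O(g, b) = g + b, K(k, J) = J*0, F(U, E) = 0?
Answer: 5016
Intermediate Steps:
K(k, J) = 0
O(g, b) = -3 + b + g (O(g, b) = -3 + (g + b) = -3 + (b + g) = -3 + b + g)
Z(x) = x*(-3 + 2*x) (Z(x) = (-3 + x + x)*x + 0 = (-3 + 2*x)*x + 0 = x*(-3 + 2*x) + 0 = x*(-3 + 2*x))
X(y) = 0 (X(y) = 3*((0*(-3 + 2*0))*y**2) = 3*((0*(-3 + 0))*y**2) = 3*((0*(-3))*y**2) = 3*(0*y**2) = 3*0 = 0)
(-57 + X(2))*(-88) = (-57 + 0)*(-88) = -57*(-88) = 5016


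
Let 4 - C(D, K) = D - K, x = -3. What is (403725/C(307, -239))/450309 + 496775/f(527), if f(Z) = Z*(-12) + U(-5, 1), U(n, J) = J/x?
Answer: -121249174674925/1543564086698 ≈ -78.551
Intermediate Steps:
C(D, K) = 4 + K - D (C(D, K) = 4 - (D - K) = 4 + (K - D) = 4 + K - D)
U(n, J) = -J/3 (U(n, J) = J/(-3) = J*(-1/3) = -J/3)
f(Z) = -1/3 - 12*Z (f(Z) = Z*(-12) - 1/3*1 = -12*Z - 1/3 = -1/3 - 12*Z)
(403725/C(307, -239))/450309 + 496775/f(527) = (403725/(4 - 239 - 1*307))/450309 + 496775/(-1/3 - 12*527) = (403725/(4 - 239 - 307))*(1/450309) + 496775/(-1/3 - 6324) = (403725/(-542))*(1/450309) + 496775/(-18973/3) = (403725*(-1/542))*(1/450309) + 496775*(-3/18973) = -403725/542*1/450309 - 1490325/18973 = -134575/81355826 - 1490325/18973 = -121249174674925/1543564086698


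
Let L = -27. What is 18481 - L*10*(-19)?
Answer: 13351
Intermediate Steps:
18481 - L*10*(-19) = 18481 - (-27*10)*(-19) = 18481 - (-270)*(-19) = 18481 - 1*5130 = 18481 - 5130 = 13351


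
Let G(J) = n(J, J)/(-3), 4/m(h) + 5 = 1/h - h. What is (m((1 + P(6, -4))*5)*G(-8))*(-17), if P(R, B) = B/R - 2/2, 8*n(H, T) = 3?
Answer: -255/59 ≈ -4.3220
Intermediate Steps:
n(H, T) = 3/8 (n(H, T) = (1/8)*3 = 3/8)
P(R, B) = -1 + B/R (P(R, B) = B/R - 2*1/2 = B/R - 1 = -1 + B/R)
m(h) = 4/(-5 + 1/h - h) (m(h) = 4/(-5 + (1/h - h)) = 4/(-5 + 1/h - h))
G(J) = -1/8 (G(J) = (3/8)/(-3) = (3/8)*(-1/3) = -1/8)
(m((1 + P(6, -4))*5)*G(-8))*(-17) = (-4*(1 + (-4 - 1*6)/6)*5/(-1 + ((1 + (-4 - 1*6)/6)*5)**2 + 5*((1 + (-4 - 1*6)/6)*5))*(-1/8))*(-17) = (-4*(1 + (-4 - 6)/6)*5/(-1 + ((1 + (-4 - 6)/6)*5)**2 + 5*((1 + (-4 - 6)/6)*5))*(-1/8))*(-17) = (-4*(1 + (1/6)*(-10))*5/(-1 + ((1 + (1/6)*(-10))*5)**2 + 5*((1 + (1/6)*(-10))*5))*(-1/8))*(-17) = (-4*(1 - 5/3)*5/(-1 + ((1 - 5/3)*5)**2 + 5*((1 - 5/3)*5))*(-1/8))*(-17) = (-4*(-2/3*5)/(-1 + (-2/3*5)**2 + 5*(-2/3*5))*(-1/8))*(-17) = (-4*(-10/3)/(-1 + (-10/3)**2 + 5*(-10/3))*(-1/8))*(-17) = (-4*(-10/3)/(-1 + 100/9 - 50/3)*(-1/8))*(-17) = (-4*(-10/3)/(-59/9)*(-1/8))*(-17) = (-4*(-10/3)*(-9/59)*(-1/8))*(-17) = -120/59*(-1/8)*(-17) = (15/59)*(-17) = -255/59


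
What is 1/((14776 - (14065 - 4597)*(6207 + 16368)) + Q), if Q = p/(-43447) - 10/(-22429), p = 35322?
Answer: -974472763/208269507793152880 ≈ -4.6789e-9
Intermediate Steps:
Q = -791802668/974472763 (Q = 35322/(-43447) - 10/(-22429) = 35322*(-1/43447) - 10*(-1/22429) = -35322/43447 + 10/22429 = -791802668/974472763 ≈ -0.81254)
1/((14776 - (14065 - 4597)*(6207 + 16368)) + Q) = 1/((14776 - (14065 - 4597)*(6207 + 16368)) - 791802668/974472763) = 1/((14776 - 9468*22575) - 791802668/974472763) = 1/((14776 - 1*213740100) - 791802668/974472763) = 1/((14776 - 213740100) - 791802668/974472763) = 1/(-213725324 - 791802668/974472763) = 1/(-208269507793152880/974472763) = -974472763/208269507793152880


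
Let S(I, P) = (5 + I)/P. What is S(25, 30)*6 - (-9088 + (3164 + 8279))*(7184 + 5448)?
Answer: -29748354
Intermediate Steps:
S(25, 30)*6 - (-9088 + (3164 + 8279))*(7184 + 5448) = ((5 + 25)/30)*6 - (-9088 + (3164 + 8279))*(7184 + 5448) = ((1/30)*30)*6 - (-9088 + 11443)*12632 = 1*6 - 2355*12632 = 6 - 1*29748360 = 6 - 29748360 = -29748354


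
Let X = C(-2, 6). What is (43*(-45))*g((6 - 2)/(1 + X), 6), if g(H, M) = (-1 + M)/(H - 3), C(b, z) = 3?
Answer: 9675/2 ≈ 4837.5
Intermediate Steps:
X = 3
g(H, M) = (-1 + M)/(-3 + H)
(43*(-45))*g((6 - 2)/(1 + X), 6) = (43*(-45))*((-1 + 6)/(-3 + (6 - 2)/(1 + 3))) = -1935*5/(-3 + 4/4) = -1935*5/(-3 + 4*(1/4)) = -1935*5/(-3 + 1) = -1935*5/(-2) = -(-1935)*5/2 = -1935*(-5/2) = 9675/2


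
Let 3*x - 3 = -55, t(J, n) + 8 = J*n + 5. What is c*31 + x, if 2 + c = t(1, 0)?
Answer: -517/3 ≈ -172.33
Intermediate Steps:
t(J, n) = -3 + J*n (t(J, n) = -8 + (J*n + 5) = -8 + (5 + J*n) = -3 + J*n)
x = -52/3 (x = 1 + (⅓)*(-55) = 1 - 55/3 = -52/3 ≈ -17.333)
c = -5 (c = -2 + (-3 + 1*0) = -2 + (-3 + 0) = -2 - 3 = -5)
c*31 + x = -5*31 - 52/3 = -155 - 52/3 = -517/3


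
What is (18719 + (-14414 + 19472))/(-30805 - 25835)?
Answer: -403/960 ≈ -0.41979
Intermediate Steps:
(18719 + (-14414 + 19472))/(-30805 - 25835) = (18719 + 5058)/(-56640) = 23777*(-1/56640) = -403/960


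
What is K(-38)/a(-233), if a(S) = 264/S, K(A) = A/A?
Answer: -233/264 ≈ -0.88258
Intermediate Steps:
K(A) = 1
K(-38)/a(-233) = 1/(264/(-233)) = 1/(264*(-1/233)) = 1/(-264/233) = 1*(-233/264) = -233/264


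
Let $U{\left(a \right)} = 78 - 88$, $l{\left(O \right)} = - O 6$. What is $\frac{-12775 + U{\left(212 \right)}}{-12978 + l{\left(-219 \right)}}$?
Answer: $\frac{12785}{11664} \approx 1.0961$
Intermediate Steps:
$l{\left(O \right)} = - 6 O$
$U{\left(a \right)} = -10$
$\frac{-12775 + U{\left(212 \right)}}{-12978 + l{\left(-219 \right)}} = \frac{-12775 - 10}{-12978 - -1314} = - \frac{12785}{-12978 + 1314} = - \frac{12785}{-11664} = \left(-12785\right) \left(- \frac{1}{11664}\right) = \frac{12785}{11664}$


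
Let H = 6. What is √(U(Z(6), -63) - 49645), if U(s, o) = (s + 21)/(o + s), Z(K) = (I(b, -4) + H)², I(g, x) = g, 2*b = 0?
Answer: 2*I*√111706/3 ≈ 222.82*I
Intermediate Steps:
b = 0 (b = (½)*0 = 0)
Z(K) = 36 (Z(K) = (0 + 6)² = 6² = 36)
U(s, o) = (21 + s)/(o + s)
√(U(Z(6), -63) - 49645) = √((21 + 36)/(-63 + 36) - 49645) = √(57/(-27) - 49645) = √(-1/27*57 - 49645) = √(-19/9 - 49645) = √(-446824/9) = 2*I*√111706/3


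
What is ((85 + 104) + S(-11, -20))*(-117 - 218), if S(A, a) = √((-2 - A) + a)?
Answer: -63315 - 335*I*√11 ≈ -63315.0 - 1111.1*I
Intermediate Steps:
S(A, a) = √(-2 + a - A)
((85 + 104) + S(-11, -20))*(-117 - 218) = ((85 + 104) + √(-2 - 20 - 1*(-11)))*(-117 - 218) = (189 + √(-2 - 20 + 11))*(-335) = (189 + √(-11))*(-335) = (189 + I*√11)*(-335) = -63315 - 335*I*√11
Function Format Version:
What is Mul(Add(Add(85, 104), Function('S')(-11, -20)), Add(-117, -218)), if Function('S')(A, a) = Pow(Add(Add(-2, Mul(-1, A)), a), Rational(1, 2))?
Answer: Add(-63315, Mul(-335, I, Pow(11, Rational(1, 2)))) ≈ Add(-63315., Mul(-1111.1, I))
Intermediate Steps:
Function('S')(A, a) = Pow(Add(-2, a, Mul(-1, A)), Rational(1, 2))
Mul(Add(Add(85, 104), Function('S')(-11, -20)), Add(-117, -218)) = Mul(Add(Add(85, 104), Pow(Add(-2, -20, Mul(-1, -11)), Rational(1, 2))), Add(-117, -218)) = Mul(Add(189, Pow(Add(-2, -20, 11), Rational(1, 2))), -335) = Mul(Add(189, Pow(-11, Rational(1, 2))), -335) = Mul(Add(189, Mul(I, Pow(11, Rational(1, 2)))), -335) = Add(-63315, Mul(-335, I, Pow(11, Rational(1, 2))))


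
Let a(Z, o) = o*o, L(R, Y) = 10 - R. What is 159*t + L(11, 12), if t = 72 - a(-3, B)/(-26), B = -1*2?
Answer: 149129/13 ≈ 11471.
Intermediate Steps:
B = -2
a(Z, o) = o²
t = 938/13 (t = 72 - (-2)²/(-26) = 72 - 4*(-1)/26 = 72 - 1*(-2/13) = 72 + 2/13 = 938/13 ≈ 72.154)
159*t + L(11, 12) = 159*(938/13) + (10 - 1*11) = 149142/13 + (10 - 11) = 149142/13 - 1 = 149129/13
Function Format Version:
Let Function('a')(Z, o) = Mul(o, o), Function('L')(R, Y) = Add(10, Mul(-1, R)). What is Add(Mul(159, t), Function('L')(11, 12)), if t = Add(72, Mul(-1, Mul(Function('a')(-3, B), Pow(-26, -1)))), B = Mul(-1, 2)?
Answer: Rational(149129, 13) ≈ 11471.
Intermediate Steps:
B = -2
Function('a')(Z, o) = Pow(o, 2)
t = Rational(938, 13) (t = Add(72, Mul(-1, Mul(Pow(-2, 2), Pow(-26, -1)))) = Add(72, Mul(-1, Mul(4, Rational(-1, 26)))) = Add(72, Mul(-1, Rational(-2, 13))) = Add(72, Rational(2, 13)) = Rational(938, 13) ≈ 72.154)
Add(Mul(159, t), Function('L')(11, 12)) = Add(Mul(159, Rational(938, 13)), Add(10, Mul(-1, 11))) = Add(Rational(149142, 13), Add(10, -11)) = Add(Rational(149142, 13), -1) = Rational(149129, 13)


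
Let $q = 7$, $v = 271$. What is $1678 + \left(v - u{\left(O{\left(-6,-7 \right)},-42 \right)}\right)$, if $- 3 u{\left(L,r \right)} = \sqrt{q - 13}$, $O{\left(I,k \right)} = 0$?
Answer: $1949 + \frac{i \sqrt{6}}{3} \approx 1949.0 + 0.8165 i$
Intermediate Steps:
$u{\left(L,r \right)} = - \frac{i \sqrt{6}}{3}$ ($u{\left(L,r \right)} = - \frac{\sqrt{7 - 13}}{3} = - \frac{\sqrt{-6}}{3} = - \frac{i \sqrt{6}}{3}$)
$1678 + \left(v - u{\left(O{\left(-6,-7 \right)},-42 \right)}\right) = 1678 + \left(271 - - \frac{i \sqrt{6}}{3}\right) = 1678 + \left(271 + \frac{i \sqrt{6}}{3}\right) = 1949 + \frac{i \sqrt{6}}{3}$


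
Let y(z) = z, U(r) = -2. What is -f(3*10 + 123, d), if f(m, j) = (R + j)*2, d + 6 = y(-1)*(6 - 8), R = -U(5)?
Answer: 4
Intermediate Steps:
R = 2 (R = -1*(-2) = 2)
d = -4 (d = -6 - (6 - 8) = -6 - 1*(-2) = -6 + 2 = -4)
f(m, j) = 4 + 2*j (f(m, j) = (2 + j)*2 = 4 + 2*j)
-f(3*10 + 123, d) = -(4 + 2*(-4)) = -(4 - 8) = -1*(-4) = 4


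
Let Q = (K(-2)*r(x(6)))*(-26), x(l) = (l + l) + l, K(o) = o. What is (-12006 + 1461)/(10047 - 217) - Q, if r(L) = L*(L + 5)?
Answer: -42326157/1966 ≈ -21529.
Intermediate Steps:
x(l) = 3*l (x(l) = 2*l + l = 3*l)
r(L) = L*(5 + L)
Q = 21528 (Q = -2*3*6*(5 + 3*6)*(-26) = -36*(5 + 18)*(-26) = -36*23*(-26) = -2*414*(-26) = -828*(-26) = 21528)
(-12006 + 1461)/(10047 - 217) - Q = (-12006 + 1461)/(10047 - 217) - 1*21528 = -10545/9830 - 21528 = -10545*1/9830 - 21528 = -2109/1966 - 21528 = -42326157/1966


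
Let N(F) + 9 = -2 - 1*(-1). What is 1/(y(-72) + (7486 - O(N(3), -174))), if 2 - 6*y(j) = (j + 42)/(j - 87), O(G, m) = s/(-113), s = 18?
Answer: 5989/44836416 ≈ 0.00013357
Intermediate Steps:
N(F) = -10 (N(F) = -9 + (-2 - 1*(-1)) = -9 + (-2 + 1) = -9 - 1 = -10)
O(G, m) = -18/113 (O(G, m) = 18/(-113) = 18*(-1/113) = -18/113)
y(j) = ⅓ - (42 + j)/(6*(-87 + j)) (y(j) = ⅓ - (j + 42)/(6*(j - 87)) = ⅓ - (42 + j)/(6*(-87 + j)))
1/(y(-72) + (7486 - O(N(3), -174))) = 1/((-216 - 72)/(6*(-87 - 72)) + (7486 - 1*(-18/113))) = 1/((⅙)*(-288)/(-159) + (7486 + 18/113)) = 1/((⅙)*(-1/159)*(-288) + 845936/113) = 1/(16/53 + 845936/113) = 1/(44836416/5989) = 5989/44836416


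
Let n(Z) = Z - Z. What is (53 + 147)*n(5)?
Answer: 0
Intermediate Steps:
n(Z) = 0
(53 + 147)*n(5) = (53 + 147)*0 = 200*0 = 0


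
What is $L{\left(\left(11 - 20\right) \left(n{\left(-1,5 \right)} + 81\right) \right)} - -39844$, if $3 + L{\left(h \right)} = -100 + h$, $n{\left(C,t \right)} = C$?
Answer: $39021$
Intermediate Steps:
$L{\left(h \right)} = -103 + h$ ($L{\left(h \right)} = -3 + \left(-100 + h\right) = -103 + h$)
$L{\left(\left(11 - 20\right) \left(n{\left(-1,5 \right)} + 81\right) \right)} - -39844 = \left(-103 + \left(11 - 20\right) \left(-1 + 81\right)\right) - -39844 = \left(-103 - 720\right) + 39844 = -823 + 39844 = 39021$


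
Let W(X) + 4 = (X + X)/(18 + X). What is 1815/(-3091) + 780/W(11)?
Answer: -3185865/13207 ≈ -241.23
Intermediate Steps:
W(X) = -4 + 2*X/(18 + X) (W(X) = -4 + (X + X)/(18 + X) = -4 + (2*X)/(18 + X) = -4 + 2*X/(18 + X))
1815/(-3091) + 780/W(11) = 1815/(-3091) + 780/((2*(-36 - 1*11)/(18 + 11))) = 1815*(-1/3091) + 780/((2*(-36 - 11)/29)) = -165/281 + 780/((2*(1/29)*(-47))) = -165/281 + 780/(-94/29) = -165/281 + 780*(-29/94) = -165/281 - 11310/47 = -3185865/13207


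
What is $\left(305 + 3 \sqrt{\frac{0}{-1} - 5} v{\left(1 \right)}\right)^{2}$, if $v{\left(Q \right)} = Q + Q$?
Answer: $92845 + 3660 i \sqrt{5} \approx 92845.0 + 8184.0 i$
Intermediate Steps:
$v{\left(Q \right)} = 2 Q$
$\left(305 + 3 \sqrt{\frac{0}{-1} - 5} v{\left(1 \right)}\right)^{2} = \left(305 + 3 \sqrt{\frac{0}{-1} - 5} \cdot 2 \cdot 1\right)^{2} = \left(305 + 3 \sqrt{0 \left(-1\right) - 5} \cdot 2\right)^{2} = \left(305 + 3 \sqrt{0 - 5} \cdot 2\right)^{2} = \left(305 + 3 \sqrt{-5} \cdot 2\right)^{2} = \left(305 + 3 i \sqrt{5} \cdot 2\right)^{2} = \left(305 + 6 i \sqrt{5}\right)^{2}$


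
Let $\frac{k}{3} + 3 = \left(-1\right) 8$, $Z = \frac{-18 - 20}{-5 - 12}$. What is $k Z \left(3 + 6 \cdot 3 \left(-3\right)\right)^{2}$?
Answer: $-191862$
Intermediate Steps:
$Z = \frac{38}{17}$ ($Z = - \frac{38}{-17} = \left(-38\right) \left(- \frac{1}{17}\right) = \frac{38}{17} \approx 2.2353$)
$k = -33$ ($k = -9 + 3 \left(\left(-1\right) 8\right) = -9 + 3 \left(-8\right) = -9 - 24 = -33$)
$k Z \left(3 + 6 \cdot 3 \left(-3\right)\right)^{2} = \left(-33\right) \frac{38}{17} \left(3 + 6 \cdot 3 \left(-3\right)\right)^{2} = - \frac{1254 \left(3 + 18 \left(-3\right)\right)^{2}}{17} = - \frac{1254 \left(3 - 54\right)^{2}}{17} = - \frac{1254 \left(-51\right)^{2}}{17} = \left(- \frac{1254}{17}\right) 2601 = -191862$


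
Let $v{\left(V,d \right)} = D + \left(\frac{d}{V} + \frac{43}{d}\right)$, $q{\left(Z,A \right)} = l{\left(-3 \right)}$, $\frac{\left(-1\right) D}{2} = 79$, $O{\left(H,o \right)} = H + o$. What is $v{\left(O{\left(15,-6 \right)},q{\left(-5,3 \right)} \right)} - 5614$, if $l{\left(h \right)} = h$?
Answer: $- \frac{17360}{3} \approx -5786.7$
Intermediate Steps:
$D = -158$ ($D = \left(-2\right) 79 = -158$)
$q{\left(Z,A \right)} = -3$
$v{\left(V,d \right)} = -158 + \frac{43}{d} + \frac{d}{V}$ ($v{\left(V,d \right)} = -158 + \left(\frac{d}{V} + \frac{43}{d}\right) = -158 + \left(\frac{43}{d} + \frac{d}{V}\right) = -158 + \frac{43}{d} + \frac{d}{V}$)
$v{\left(O{\left(15,-6 \right)},q{\left(-5,3 \right)} \right)} - 5614 = \left(-158 + \frac{43}{-3} - \frac{3}{15 - 6}\right) - 5614 = \left(-158 + 43 \left(- \frac{1}{3}\right) - \frac{3}{9}\right) - 5614 = \left(-158 - \frac{43}{3} - \frac{1}{3}\right) - 5614 = - \frac{518}{3} - 5614 = - \frac{17360}{3}$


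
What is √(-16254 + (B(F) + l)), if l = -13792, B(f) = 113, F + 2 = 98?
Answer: I*√29933 ≈ 173.01*I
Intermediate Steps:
F = 96 (F = -2 + 98 = 96)
√(-16254 + (B(F) + l)) = √(-16254 + (113 - 13792)) = √(-16254 - 13679) = √(-29933) = I*√29933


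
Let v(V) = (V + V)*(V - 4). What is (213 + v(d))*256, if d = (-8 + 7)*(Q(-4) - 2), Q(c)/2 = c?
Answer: 85248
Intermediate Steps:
Q(c) = 2*c
d = 10 (d = (-8 + 7)*(2*(-4) - 2) = -(-8 - 2) = -1*(-10) = 10)
v(V) = 2*V*(-4 + V) (v(V) = (2*V)*(-4 + V) = 2*V*(-4 + V))
(213 + v(d))*256 = (213 + 2*10*(-4 + 10))*256 = (213 + 2*10*6)*256 = (213 + 120)*256 = 333*256 = 85248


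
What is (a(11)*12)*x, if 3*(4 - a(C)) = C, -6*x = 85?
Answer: -170/3 ≈ -56.667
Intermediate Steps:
x = -85/6 (x = -⅙*85 = -85/6 ≈ -14.167)
a(C) = 4 - C/3
(a(11)*12)*x = ((4 - ⅓*11)*12)*(-85/6) = ((4 - 11/3)*12)*(-85/6) = ((⅓)*12)*(-85/6) = 4*(-85/6) = -170/3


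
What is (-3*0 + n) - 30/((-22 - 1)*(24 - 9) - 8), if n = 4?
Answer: 1442/353 ≈ 4.0850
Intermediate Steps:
(-3*0 + n) - 30/((-22 - 1)*(24 - 9) - 8) = (-3*0 + 4) - 30/((-22 - 1)*(24 - 9) - 8) = (0 + 4) - 30/(-23*15 - 8) = 4 - 30/(-345 - 8) = 4 - 30/(-353) = 4 - 1/353*(-30) = 4 + 30/353 = 1442/353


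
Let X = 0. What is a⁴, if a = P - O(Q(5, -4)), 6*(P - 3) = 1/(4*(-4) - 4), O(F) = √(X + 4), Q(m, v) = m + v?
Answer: 200533921/207360000 ≈ 0.96708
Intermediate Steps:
O(F) = 2 (O(F) = √(0 + 4) = √4 = 2)
P = 359/120 (P = 3 + 1/(6*(4*(-4) - 4)) = 3 + 1/(6*(-16 - 4)) = 3 + (⅙)/(-20) = 3 + (⅙)*(-1/20) = 3 - 1/120 = 359/120 ≈ 2.9917)
a = 119/120 (a = 359/120 - 1*2 = 359/120 - 2 = 119/120 ≈ 0.99167)
a⁴ = (119/120)⁴ = 200533921/207360000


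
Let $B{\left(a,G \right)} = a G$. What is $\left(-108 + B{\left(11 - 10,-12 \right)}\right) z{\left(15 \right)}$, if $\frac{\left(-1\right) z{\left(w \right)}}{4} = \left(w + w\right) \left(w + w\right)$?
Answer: $432000$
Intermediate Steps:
$z{\left(w \right)} = - 16 w^{2}$ ($z{\left(w \right)} = - 4 \left(w + w\right) \left(w + w\right) = - 4 \cdot 2 w 2 w = - 4 \cdot 4 w^{2} = - 16 w^{2}$)
$B{\left(a,G \right)} = G a$
$\left(-108 + B{\left(11 - 10,-12 \right)}\right) z{\left(15 \right)} = \left(-108 - 12 \left(11 - 10\right)\right) \left(- 16 \cdot 15^{2}\right) = \left(-108 - 12\right) \left(\left(-16\right) 225\right) = \left(-108 - 12\right) \left(-3600\right) = \left(-120\right) \left(-3600\right) = 432000$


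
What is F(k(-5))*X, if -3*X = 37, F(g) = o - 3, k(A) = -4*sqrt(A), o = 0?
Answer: 37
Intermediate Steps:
F(g) = -3 (F(g) = 0 - 3 = -3)
X = -37/3 (X = -1/3*37 = -37/3 ≈ -12.333)
F(k(-5))*X = -3*(-37/3) = 37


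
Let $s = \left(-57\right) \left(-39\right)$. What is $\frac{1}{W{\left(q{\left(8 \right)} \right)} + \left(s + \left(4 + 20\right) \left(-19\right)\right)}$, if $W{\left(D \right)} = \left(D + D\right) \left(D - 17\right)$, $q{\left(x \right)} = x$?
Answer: $\frac{1}{1623} \approx 0.00061614$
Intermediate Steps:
$s = 2223$
$W{\left(D \right)} = 2 D \left(-17 + D\right)$
$\frac{1}{W{\left(q{\left(8 \right)} \right)} + \left(s + \left(4 + 20\right) \left(-19\right)\right)} = \frac{1}{2 \cdot 8 \left(-17 + 8\right) + \left(2223 + \left(4 + 20\right) \left(-19\right)\right)} = \frac{1}{2 \cdot 8 \left(-9\right) + \left(2223 + 24 \left(-19\right)\right)} = \frac{1}{-144 + \left(2223 - 456\right)} = \frac{1}{-144 + 1767} = \frac{1}{1623}$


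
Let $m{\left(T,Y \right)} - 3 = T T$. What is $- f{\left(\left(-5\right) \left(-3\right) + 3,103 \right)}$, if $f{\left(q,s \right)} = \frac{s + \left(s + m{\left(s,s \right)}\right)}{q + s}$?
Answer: $- \frac{10818}{121} \approx -89.405$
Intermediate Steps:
$m{\left(T,Y \right)} = 3 + T^{2}$ ($m{\left(T,Y \right)} = 3 + T T = 3 + T^{2}$)
$f{\left(q,s \right)} = \frac{3 + s^{2} + 2 s}{q + s}$ ($f{\left(q,s \right)} = \frac{s + \left(s + \left(3 + s^{2}\right)\right)}{q + s} = \frac{s + \left(3 + s + s^{2}\right)}{q + s} = \frac{3 + s^{2} + 2 s}{q + s}$)
$- f{\left(\left(-5\right) \left(-3\right) + 3,103 \right)} = - \frac{3 + 103^{2} + 2 \cdot 103}{\left(\left(-5\right) \left(-3\right) + 3\right) + 103} = - \frac{3 + 10609 + 206}{\left(15 + 3\right) + 103} = - \frac{10818}{18 + 103} = - \frac{10818}{121}$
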